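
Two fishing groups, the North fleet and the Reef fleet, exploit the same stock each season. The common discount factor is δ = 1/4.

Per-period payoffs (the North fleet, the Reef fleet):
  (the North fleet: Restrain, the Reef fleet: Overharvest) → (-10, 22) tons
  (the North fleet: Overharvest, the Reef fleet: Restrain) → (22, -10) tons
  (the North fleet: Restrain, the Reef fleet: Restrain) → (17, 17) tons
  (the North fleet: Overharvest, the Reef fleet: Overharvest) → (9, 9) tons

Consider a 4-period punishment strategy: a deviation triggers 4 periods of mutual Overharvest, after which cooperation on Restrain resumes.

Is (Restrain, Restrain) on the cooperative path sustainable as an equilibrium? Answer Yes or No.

No

A one-shot deviation gives 22 now, then 9 for 4 periods, then back to 17.
Gain from deviating: (22−17) today; loss: (17−9) in each of the next 4 periods.
No-deviation condition: (17−9)(δ+…+δ^4) ≥ 22−17, i.e. δ+…+δ^4 ≥ 5/8.
At δ = 1/4: δ+…+δ^4 = 0.3320 < 0.6250.
So cooperation is not sustainable.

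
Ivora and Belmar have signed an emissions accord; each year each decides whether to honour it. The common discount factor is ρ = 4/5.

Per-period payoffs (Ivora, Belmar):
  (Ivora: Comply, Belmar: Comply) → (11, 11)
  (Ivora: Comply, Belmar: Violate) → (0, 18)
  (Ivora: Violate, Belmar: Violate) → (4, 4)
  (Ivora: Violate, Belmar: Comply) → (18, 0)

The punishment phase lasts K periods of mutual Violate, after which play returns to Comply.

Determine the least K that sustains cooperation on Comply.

2

Need Σ_{k=1}^{K} ρ^k ≥ (18−11)/(11−4) = 1.0000 at ρ = 4/5.
At K = 1 the sum is 0.8000 < 1.0000; at K = 2 it is 1.4400 ≥ 1.0000.
So the minimum punishment length is K = 2.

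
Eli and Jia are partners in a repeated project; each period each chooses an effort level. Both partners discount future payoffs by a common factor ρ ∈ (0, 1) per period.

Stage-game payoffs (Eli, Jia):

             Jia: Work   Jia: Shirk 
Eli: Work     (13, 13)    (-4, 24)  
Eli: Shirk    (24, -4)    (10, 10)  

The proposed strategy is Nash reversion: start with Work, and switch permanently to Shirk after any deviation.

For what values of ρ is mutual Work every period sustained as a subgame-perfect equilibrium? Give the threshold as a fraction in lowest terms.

Under grim trigger the critical discount factor is (T−C)/(T−P) with T = 24, C = 13, P = 10.
ρ* = (24−13)/(24−10) = 11/14.

11/14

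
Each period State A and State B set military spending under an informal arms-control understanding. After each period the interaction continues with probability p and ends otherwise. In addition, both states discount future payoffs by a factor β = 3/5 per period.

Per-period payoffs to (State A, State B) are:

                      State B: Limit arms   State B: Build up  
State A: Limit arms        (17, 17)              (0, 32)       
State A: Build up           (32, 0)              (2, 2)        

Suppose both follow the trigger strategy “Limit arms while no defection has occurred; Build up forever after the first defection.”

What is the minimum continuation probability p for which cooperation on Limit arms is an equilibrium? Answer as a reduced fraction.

5/6

Expected continuation weight on next period's payoff is β·p = 3/5·p, which plays the role of the discount factor.
Cooperation requires 3/5·p ≥ (32−17)/(32−2) = 1/2, hence p ≥ 5/6.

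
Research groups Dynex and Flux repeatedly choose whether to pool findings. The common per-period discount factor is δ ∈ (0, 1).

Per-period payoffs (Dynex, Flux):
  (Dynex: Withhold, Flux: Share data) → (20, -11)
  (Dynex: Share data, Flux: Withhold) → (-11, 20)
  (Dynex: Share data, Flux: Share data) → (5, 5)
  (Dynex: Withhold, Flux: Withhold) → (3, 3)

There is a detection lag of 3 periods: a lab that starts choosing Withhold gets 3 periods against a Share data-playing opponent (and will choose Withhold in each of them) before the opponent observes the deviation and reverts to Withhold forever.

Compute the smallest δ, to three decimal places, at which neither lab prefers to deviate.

The best deviation is to choose Withhold for all 3 undetected periods, earning 20 each, then 3 forever once detected.
Deviation value: 20(1−δ^3)/(1−δ) + 3δ^3/(1−δ); cooperation value: 5/(1−δ).
IC: 5 ≥ 20(1−δ^3) + 3δ^3 = 20 − 17δ^3.
So δ^3 ≥ 15/17, giving δ ≥ (15/17)^(1/3) ≈ 0.959.

0.959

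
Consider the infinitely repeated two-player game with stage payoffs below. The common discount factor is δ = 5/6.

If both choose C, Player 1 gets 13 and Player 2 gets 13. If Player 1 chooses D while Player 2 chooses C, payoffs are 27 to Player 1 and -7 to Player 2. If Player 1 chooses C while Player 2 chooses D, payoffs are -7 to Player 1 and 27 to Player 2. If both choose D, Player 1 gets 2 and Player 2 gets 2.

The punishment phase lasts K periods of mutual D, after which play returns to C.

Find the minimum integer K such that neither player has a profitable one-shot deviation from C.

2

Need Σ_{k=1}^{K} δ^k ≥ (27−13)/(13−2) = 1.2727 at δ = 5/6.
At K = 1 the sum is 0.8333 < 1.2727; at K = 2 it is 1.5278 ≥ 1.2727.
So the minimum punishment length is K = 2.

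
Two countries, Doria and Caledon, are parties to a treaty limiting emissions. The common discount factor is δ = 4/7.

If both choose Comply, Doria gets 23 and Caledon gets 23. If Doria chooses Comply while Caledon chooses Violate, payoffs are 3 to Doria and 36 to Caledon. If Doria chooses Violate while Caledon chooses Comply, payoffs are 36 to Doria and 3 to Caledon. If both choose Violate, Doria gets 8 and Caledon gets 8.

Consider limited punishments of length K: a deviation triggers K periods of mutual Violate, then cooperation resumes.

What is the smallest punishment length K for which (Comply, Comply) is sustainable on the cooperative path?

Need Σ_{k=1}^{K} δ^k ≥ (36−23)/(23−8) = 0.8667 at δ = 4/7.
At K = 1 the sum is 0.5714 < 0.8667; at K = 2 it is 0.8980 ≥ 0.8667.
So the minimum punishment length is K = 2.

2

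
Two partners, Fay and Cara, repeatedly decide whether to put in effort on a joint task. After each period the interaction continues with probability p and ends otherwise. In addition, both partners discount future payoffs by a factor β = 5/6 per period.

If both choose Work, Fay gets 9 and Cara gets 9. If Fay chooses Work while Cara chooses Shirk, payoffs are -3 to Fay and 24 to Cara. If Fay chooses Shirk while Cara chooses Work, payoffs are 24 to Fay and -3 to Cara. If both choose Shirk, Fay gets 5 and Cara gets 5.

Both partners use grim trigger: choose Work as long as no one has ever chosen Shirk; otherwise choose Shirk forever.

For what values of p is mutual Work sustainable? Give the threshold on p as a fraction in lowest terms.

18/19

Expected continuation weight on next period's payoff is β·p = 5/6·p, which plays the role of the discount factor.
Cooperation requires 5/6·p ≥ (24−9)/(24−5) = 15/19, hence p ≥ 18/19.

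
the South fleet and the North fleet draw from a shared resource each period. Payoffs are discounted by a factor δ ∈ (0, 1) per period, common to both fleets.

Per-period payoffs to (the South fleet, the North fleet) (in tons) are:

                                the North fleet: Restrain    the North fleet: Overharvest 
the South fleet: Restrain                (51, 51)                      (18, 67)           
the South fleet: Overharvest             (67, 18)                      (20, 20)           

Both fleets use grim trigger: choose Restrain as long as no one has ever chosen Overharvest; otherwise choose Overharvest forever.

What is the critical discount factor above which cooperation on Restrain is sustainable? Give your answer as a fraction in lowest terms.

16/47

51/(1−δ) ≥ 67 + 20δ/(1−δ)
51 ≥ 67 − 47δ
δ ≥ 16/47.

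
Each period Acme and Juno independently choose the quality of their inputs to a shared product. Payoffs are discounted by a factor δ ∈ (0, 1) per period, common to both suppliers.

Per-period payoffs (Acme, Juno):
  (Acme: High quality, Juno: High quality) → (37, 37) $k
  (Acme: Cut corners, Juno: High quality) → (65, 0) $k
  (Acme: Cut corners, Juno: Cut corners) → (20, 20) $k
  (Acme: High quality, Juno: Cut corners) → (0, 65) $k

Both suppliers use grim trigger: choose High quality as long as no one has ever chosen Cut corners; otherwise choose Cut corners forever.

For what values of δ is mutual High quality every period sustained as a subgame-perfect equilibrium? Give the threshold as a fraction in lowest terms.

One-period gain from deviating is 65 − 37 = 28. The loss is 37 − 20 = 17 in every subsequent period, with present value 17·δ/(1−δ).
Deviation is unprofitable when 17·δ/(1−δ) ≥ 28, i.e. δ/(1−δ) ≥ 28/17.
Equivalently δ ≥ 28/(28+17) = 28/45.

28/45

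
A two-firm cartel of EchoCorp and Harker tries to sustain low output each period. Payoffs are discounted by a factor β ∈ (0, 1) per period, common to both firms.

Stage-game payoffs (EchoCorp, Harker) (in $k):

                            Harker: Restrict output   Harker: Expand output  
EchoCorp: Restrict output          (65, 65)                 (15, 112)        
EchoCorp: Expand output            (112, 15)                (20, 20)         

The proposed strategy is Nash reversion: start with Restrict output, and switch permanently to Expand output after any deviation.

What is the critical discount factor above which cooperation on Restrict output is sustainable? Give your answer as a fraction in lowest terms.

Cooperation forever yields 65 each period: 65/(1−β).
Deviating yields 112 once, then 20 forever: 112 + 20β/(1−β).
No profitable deviation requires 65/(1−β) ≥ 112 + 20β/(1−β).
Multiplying by (1−β): 65 ≥ 112(1−β) + 20β = 112 − 92β.
So 92β ≥ 47, i.e. β ≥ 47/92.

47/92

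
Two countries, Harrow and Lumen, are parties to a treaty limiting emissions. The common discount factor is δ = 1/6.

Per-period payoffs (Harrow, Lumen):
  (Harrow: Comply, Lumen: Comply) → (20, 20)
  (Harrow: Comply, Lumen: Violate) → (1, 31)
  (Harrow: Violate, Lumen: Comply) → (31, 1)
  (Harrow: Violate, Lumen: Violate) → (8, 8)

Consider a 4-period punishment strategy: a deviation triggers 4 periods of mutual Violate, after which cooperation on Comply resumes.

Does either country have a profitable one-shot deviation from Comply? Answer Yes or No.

IC: δ+…+δ^4 ≥ (31−20)/(20−8) = 11/12.
At δ = 1/6: partial sum = 0.1998 < 0.9167. Cooperation not sustainable.

Yes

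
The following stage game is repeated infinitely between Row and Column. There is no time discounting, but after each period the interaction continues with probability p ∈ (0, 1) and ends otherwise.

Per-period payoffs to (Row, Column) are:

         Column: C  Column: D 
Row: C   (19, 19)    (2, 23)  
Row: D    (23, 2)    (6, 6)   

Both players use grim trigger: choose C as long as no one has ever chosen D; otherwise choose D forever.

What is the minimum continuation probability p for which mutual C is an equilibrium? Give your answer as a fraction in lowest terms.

4/17

Expected cooperation value is 19 + p·19 + p²·19 + … = 19/(1−p); deviation gives 23 + p·6/(1−p).
19 ≥ 23(1−p) + 6p ⇒ 17p ≥ 4 ⇒ p ≥ 4/17.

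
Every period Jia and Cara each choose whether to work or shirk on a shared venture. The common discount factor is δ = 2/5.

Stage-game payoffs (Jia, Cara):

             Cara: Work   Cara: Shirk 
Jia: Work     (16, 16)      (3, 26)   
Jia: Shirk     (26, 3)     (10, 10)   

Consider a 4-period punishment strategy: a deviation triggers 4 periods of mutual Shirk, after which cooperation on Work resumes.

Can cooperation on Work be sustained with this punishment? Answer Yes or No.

Comparing payoff streams over the 5 periods until play realigns: cooperate → 16(1+δ+…+δ^4); deviate → 26 + 10(δ+…+δ^4).
Cooperation is sustained iff (16−10)(δ+…+δ^4) ≥ 26−16.
δ+…+δ^4 = 2/5·(1−(2/5)^4)/(1−2/5) = 0.6496, and (26−16)/(16−10) = 1.6667.
0.6496 < 1.6667, so cooperation is not sustainable.

No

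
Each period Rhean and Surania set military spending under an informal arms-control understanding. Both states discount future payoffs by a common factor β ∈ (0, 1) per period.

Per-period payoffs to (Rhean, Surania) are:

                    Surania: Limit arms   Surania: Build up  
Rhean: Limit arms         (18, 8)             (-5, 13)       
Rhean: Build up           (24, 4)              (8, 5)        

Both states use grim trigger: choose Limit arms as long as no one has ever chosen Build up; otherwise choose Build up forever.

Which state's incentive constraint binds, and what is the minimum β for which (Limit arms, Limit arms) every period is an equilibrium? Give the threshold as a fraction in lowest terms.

Surania; β ≥ 5/8

Rhean's threshold: (24−18)/(24−8) = 3/8.
Surania's threshold: (13−8)/(13−5) = 5/8.
3/8 < 5/8, so Surania binds and β* = 5/8.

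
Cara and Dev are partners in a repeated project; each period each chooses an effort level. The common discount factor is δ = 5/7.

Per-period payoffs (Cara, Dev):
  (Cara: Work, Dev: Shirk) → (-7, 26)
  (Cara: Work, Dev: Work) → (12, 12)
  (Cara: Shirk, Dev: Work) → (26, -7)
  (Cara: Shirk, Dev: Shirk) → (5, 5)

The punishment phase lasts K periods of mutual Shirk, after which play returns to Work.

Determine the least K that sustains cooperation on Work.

IC: δ(1−δ^K)/(1−δ) ≥ (26−12)/(12−5) = 2.
With δ = 5/7: need 1 − δ^K ≥ 2·(1−5/7)/(5/7), i.e. δ^K ≤ 0.2000.
Since (5/7)^4 = 0.2603 and (5/7)^5 = 0.1859, the smallest such K is 5.

5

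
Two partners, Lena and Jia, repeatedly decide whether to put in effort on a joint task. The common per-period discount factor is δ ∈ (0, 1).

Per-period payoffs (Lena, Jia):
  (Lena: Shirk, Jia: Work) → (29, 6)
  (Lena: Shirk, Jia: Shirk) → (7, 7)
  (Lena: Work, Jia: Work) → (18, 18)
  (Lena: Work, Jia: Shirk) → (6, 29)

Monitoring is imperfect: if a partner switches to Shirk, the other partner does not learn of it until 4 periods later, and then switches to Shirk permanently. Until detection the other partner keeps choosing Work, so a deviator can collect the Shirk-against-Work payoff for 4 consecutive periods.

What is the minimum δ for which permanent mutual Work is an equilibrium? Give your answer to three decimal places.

A deviator earns 29 for 4 periods, then 7 forever; cooperating earns 18 forever. Multiplying the IC by (1−δ):
18 ≥ 29(1−δ^4) + 7δ^4, so 22·δ^4 ≥ 11 and δ^4 ≥ 1/2.
δ ≥ (1/2)^(1/4) ≈ 0.841.

0.841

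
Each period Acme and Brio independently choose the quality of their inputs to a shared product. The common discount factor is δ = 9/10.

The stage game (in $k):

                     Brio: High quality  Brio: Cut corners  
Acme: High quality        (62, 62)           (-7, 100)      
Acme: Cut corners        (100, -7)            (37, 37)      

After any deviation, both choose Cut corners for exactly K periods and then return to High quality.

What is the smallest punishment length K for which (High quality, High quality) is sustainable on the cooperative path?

2

No profitable deviation requires (62−37)(δ+…+δ^K) ≥ 100−62, i.e. δ+…+δ^K ≥ 38/25 ≈ 1.5200.
With δ = 9/10, the partial sums are K=1: 0.9000, K=2: 1.7100.
K = 2 is the first length at which the sum reaches 1.5200.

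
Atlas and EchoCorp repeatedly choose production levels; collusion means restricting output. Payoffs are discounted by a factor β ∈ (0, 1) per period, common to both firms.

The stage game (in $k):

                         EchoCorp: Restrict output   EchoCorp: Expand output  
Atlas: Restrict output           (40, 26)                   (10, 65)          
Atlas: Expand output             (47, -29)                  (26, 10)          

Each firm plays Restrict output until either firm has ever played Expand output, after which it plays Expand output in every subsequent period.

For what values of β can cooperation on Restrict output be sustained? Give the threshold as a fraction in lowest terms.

For Atlas: deviation gain 47−40 = 7, per-period punishment loss 40−26 = 14. IC gives β ≥ 7/21 = 1/3.
For EchoCorp: gain 39, loss 16 per period, so β ≥ 39/55.
The tighter constraint is EchoCorp's, so cooperation needs β ≥ 39/55.

39/55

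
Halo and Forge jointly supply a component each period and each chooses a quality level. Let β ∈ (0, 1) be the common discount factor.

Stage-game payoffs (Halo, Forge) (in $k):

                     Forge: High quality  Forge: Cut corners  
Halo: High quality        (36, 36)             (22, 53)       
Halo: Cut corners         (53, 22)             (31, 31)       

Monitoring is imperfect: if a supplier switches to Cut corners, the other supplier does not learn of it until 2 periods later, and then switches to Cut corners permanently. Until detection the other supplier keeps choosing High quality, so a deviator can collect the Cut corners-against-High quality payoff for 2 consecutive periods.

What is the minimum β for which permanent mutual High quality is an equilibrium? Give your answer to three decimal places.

0.879

The best deviation is to choose Cut corners for all 2 undetected periods, earning 53 each, then 31 forever once detected.
Deviation value: 53(1−β^2)/(1−β) + 31β^2/(1−β); cooperation value: 36/(1−β).
IC: 36 ≥ 53(1−β^2) + 31β^2 = 53 − 22β^2.
So β^2 ≥ 17/22, giving β ≥ (17/22)^(1/2) ≈ 0.879.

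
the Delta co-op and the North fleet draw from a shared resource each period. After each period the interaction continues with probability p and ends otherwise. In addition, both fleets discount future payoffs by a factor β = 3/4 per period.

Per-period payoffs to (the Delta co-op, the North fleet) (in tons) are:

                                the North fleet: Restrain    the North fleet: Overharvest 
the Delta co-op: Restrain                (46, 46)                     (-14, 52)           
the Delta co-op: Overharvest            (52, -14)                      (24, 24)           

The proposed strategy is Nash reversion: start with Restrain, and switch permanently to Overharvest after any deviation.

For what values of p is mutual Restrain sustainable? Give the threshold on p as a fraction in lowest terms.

Expected continuation weight on next period's payoff is β·p = 3/4·p, which plays the role of the discount factor.
Cooperation requires 3/4·p ≥ (52−46)/(52−24) = 3/14, hence p ≥ 2/7.

2/7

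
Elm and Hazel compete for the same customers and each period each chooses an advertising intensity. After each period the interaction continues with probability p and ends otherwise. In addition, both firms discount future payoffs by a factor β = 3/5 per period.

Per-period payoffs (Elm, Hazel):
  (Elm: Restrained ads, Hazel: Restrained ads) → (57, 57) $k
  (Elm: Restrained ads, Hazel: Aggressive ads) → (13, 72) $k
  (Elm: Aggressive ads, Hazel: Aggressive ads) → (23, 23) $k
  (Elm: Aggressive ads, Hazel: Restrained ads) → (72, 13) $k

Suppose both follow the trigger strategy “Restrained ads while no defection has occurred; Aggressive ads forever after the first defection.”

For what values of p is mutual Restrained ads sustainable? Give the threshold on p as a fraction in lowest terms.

25/49

With continuation probability p and discount β, the effective per-period discount factor is βp.
Grim-trigger IC: βp ≥ (72−57)/(72−23) = 15/49.
So p ≥ (15/49)/(3/5) = 25/49.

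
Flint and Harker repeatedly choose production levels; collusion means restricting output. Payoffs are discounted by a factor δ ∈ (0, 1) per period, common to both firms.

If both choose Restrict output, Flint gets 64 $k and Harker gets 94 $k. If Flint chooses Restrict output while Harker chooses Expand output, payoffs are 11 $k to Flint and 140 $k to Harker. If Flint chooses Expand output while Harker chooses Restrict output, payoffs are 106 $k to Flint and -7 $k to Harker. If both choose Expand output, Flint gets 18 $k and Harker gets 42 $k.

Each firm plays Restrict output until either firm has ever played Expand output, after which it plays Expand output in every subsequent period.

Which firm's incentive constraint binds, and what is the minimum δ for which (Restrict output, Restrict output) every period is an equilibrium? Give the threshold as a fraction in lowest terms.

Flint; δ ≥ 21/44

Flint's threshold: (106−64)/(106−18) = 21/44.
Harker's threshold: (140−94)/(140−42) = 23/49.
21/44 > 23/49, so Flint binds and δ* = 21/44.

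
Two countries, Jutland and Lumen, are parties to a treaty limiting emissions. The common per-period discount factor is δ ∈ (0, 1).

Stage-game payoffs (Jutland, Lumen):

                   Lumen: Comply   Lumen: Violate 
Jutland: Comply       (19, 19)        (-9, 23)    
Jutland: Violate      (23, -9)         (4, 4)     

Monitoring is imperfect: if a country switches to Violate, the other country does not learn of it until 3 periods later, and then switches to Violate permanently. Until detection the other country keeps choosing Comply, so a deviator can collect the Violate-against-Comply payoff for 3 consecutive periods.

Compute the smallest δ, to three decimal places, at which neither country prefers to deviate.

Deviating for the 3 undetected periods gains 23−19 = 4 per period over cooperation, then loses 19−4 = 15 per period forever once punishment starts.
Gain: 4(1 + δ + … + δ^2); loss: 15·δ^3/(1−δ).
No profitable deviation ⇔ 4(1−δ^3) ≤ 15·δ^3, i.e. δ^3 ≥ 4/(4+15) = 4/19.
Hence δ ≥ (4/19)^(1/3) ≈ 0.595.

0.595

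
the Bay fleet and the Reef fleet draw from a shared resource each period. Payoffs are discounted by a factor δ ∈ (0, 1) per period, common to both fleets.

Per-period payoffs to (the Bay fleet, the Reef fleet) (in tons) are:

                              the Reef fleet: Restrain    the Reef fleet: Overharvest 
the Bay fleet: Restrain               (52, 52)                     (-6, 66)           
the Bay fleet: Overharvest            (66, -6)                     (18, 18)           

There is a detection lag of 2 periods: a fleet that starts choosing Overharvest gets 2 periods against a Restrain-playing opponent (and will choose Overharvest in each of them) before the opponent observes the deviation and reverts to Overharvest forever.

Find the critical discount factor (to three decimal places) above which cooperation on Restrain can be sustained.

0.540

The best deviation is to choose Overharvest for all 2 undetected periods, earning 66 each, then 18 forever once detected.
Deviation value: 66(1−δ^2)/(1−δ) + 18δ^2/(1−δ); cooperation value: 52/(1−δ).
IC: 52 ≥ 66(1−δ^2) + 18δ^2 = 66 − 48δ^2.
So δ^2 ≥ 14/48 = 7/24, giving δ ≥ (7/24)^(1/2) ≈ 0.540.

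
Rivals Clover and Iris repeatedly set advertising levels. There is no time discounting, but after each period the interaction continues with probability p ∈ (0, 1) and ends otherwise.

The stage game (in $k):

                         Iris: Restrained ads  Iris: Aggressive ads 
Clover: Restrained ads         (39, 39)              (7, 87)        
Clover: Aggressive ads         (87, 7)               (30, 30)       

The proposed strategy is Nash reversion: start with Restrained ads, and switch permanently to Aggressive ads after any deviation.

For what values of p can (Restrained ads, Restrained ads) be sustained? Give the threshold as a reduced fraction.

Expected cooperation value is 39 + p·39 + p²·39 + … = 39/(1−p); deviation gives 87 + p·30/(1−p).
39 ≥ 87(1−p) + 30p ⇒ 57p ≥ 48 ⇒ p ≥ 48/57 = 16/19.

16/19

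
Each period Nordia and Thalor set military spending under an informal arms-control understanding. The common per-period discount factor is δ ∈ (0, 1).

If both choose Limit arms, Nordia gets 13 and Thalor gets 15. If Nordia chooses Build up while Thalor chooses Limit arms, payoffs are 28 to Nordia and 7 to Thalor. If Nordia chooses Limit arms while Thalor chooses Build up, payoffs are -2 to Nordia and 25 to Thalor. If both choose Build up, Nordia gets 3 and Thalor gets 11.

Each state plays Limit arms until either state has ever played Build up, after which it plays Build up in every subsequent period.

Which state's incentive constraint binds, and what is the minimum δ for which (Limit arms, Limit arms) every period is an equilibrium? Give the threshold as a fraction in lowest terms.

For Nordia: deviation gain 28−13 = 15, per-period punishment loss 13−3 = 10. IC gives δ ≥ 15/25 = 3/5.
For Thalor: gain 10, loss 4 per period, so δ ≥ 10/14 = 5/7.
The tighter constraint is Thalor's, so cooperation needs δ ≥ 5/7.

Thalor; δ ≥ 5/7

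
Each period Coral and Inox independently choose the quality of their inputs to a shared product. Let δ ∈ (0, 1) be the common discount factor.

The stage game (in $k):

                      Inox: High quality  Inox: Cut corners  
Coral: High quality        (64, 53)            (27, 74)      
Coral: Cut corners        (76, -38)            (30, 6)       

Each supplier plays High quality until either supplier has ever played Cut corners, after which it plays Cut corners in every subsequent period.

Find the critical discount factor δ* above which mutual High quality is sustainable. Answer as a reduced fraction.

For Coral: deviation gain 76−64 = 12, per-period punishment loss 64−30 = 34. IC gives δ ≥ 12/46 = 6/23.
For Inox: gain 21, loss 47 per period, so δ ≥ 21/68.
The tighter constraint is Inox's, so cooperation needs δ ≥ 21/68.

21/68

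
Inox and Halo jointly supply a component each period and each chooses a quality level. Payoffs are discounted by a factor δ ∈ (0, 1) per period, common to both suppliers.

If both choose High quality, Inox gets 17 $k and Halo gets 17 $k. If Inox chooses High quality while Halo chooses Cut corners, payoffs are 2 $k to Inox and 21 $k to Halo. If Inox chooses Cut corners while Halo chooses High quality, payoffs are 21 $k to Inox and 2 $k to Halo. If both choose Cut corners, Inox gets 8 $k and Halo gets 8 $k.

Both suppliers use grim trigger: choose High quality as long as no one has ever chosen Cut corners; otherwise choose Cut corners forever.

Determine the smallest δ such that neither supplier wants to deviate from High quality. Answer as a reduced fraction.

17/(1−δ) ≥ 21 + 8δ/(1−δ)
17 ≥ 21 − 13δ
δ ≥ 4/13.

4/13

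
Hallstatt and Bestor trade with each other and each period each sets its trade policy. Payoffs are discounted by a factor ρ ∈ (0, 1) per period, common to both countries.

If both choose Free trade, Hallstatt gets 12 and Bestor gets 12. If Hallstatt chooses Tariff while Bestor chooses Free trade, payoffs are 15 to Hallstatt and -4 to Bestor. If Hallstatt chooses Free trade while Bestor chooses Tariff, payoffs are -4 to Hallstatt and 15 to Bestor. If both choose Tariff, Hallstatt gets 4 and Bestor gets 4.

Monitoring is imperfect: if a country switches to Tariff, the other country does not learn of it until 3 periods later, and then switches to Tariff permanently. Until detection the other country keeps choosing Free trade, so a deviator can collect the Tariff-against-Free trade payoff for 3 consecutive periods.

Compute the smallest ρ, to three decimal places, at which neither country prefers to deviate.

0.648

The best deviation is to choose Tariff for all 3 undetected periods, earning 15 each, then 4 forever once detected.
Deviation value: 15(1−ρ^3)/(1−ρ) + 4ρ^3/(1−ρ); cooperation value: 12/(1−ρ).
IC: 12 ≥ 15(1−ρ^3) + 4ρ^3 = 15 − 11ρ^3.
So ρ^3 ≥ 3/11, giving ρ ≥ (3/11)^(1/3) ≈ 0.648.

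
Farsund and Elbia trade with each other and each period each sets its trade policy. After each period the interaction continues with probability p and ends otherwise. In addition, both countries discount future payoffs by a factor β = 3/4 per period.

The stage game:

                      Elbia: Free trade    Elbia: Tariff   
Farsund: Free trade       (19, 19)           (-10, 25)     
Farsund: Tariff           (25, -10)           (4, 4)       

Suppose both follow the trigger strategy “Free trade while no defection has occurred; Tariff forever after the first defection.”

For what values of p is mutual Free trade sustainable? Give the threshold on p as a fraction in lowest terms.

8/21

Expected continuation weight on next period's payoff is β·p = 3/4·p, which plays the role of the discount factor.
Cooperation requires 3/4·p ≥ (25−19)/(25−4) = 2/7, hence p ≥ 8/21.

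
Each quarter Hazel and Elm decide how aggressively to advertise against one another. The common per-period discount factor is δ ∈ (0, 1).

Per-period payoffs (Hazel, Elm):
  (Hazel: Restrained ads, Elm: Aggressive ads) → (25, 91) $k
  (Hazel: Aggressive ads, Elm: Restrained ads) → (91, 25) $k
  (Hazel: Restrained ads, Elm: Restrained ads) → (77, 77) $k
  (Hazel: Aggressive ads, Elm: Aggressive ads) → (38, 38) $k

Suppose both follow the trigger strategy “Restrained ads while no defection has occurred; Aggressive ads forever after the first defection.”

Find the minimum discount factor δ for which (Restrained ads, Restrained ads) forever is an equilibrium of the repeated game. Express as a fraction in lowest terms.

Cooperation forever yields 77 each period: 77/(1−δ).
Deviating yields 91 once, then 38 forever: 91 + 38δ/(1−δ).
No profitable deviation requires 77/(1−δ) ≥ 91 + 38δ/(1−δ).
Multiplying by (1−δ): 77 ≥ 91(1−δ) + 38δ = 91 − 53δ.
So 53δ ≥ 14, i.e. δ ≥ 14/53.

14/53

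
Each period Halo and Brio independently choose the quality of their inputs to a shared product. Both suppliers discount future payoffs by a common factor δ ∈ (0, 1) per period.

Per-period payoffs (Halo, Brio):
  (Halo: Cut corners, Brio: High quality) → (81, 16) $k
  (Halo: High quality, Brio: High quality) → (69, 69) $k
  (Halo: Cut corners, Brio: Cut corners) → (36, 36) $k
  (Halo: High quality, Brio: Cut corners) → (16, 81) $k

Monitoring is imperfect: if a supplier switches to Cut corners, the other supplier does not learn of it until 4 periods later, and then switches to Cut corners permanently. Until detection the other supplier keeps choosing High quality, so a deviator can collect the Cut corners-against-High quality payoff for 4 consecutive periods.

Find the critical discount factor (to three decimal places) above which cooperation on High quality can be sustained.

0.719

A deviator earns 81 for 4 periods, then 36 forever; cooperating earns 69 forever. Multiplying the IC by (1−δ):
69 ≥ 81(1−δ^4) + 36δ^4, so 45·δ^4 ≥ 12 and δ^4 ≥ 4/15.
δ ≥ (4/15)^(1/4) ≈ 0.719.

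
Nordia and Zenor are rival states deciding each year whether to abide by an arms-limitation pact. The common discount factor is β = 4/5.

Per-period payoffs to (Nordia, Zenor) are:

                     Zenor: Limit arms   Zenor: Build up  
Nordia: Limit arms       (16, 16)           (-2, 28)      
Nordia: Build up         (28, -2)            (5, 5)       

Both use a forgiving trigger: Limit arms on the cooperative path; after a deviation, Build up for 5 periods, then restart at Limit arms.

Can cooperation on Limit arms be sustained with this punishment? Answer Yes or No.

IC: β+…+β^5 ≥ (28−16)/(16−5) = 12/11.
At β = 4/5: partial sum = 2.6893 ≥ 1.0909. Cooperation sustainable.

Yes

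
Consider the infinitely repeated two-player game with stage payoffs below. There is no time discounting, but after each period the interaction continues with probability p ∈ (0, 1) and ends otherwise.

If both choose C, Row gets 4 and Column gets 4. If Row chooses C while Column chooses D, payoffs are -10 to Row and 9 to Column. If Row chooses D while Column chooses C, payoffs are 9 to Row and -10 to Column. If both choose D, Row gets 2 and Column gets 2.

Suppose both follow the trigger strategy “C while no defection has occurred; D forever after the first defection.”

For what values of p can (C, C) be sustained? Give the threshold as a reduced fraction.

Expected cooperation value is 4 + p·4 + p²·4 + … = 4/(1−p); deviation gives 9 + p·2/(1−p).
4 ≥ 9(1−p) + 2p ⇒ 7p ≥ 5 ⇒ p ≥ 5/7.

5/7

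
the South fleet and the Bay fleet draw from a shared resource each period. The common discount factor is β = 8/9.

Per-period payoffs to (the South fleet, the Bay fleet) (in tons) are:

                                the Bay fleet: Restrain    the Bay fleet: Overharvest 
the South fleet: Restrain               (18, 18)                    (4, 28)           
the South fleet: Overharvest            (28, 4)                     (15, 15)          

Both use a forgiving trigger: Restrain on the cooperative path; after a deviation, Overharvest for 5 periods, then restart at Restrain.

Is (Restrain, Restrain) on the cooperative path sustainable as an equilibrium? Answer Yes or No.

IC: β+…+β^5 ≥ (28−18)/(18−15) = 10/3.
At β = 8/9: partial sum = 3.5606 ≥ 3.3333. Cooperation sustainable.

Yes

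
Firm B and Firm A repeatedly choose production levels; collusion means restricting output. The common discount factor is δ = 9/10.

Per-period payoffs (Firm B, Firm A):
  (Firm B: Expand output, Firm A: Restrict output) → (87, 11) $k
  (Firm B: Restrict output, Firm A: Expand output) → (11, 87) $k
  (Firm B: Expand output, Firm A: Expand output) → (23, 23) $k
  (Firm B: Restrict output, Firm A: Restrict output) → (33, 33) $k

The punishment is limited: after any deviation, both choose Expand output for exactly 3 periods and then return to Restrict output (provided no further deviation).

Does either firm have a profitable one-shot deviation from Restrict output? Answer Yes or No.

Yes

Comparing payoff streams over the 4 periods until play realigns: cooperate → 33(1+δ+…+δ^3); deviate → 87 + 23(δ+…+δ^3).
Cooperation is sustained iff (33−23)(δ+…+δ^3) ≥ 87−33.
δ+…+δ^3 = 9/10·(1−(9/10)^3)/(1−9/10) = 2.4390, and (87−33)/(33−23) = 5.4000.
2.4390 < 5.4000, so cooperation is not sustainable.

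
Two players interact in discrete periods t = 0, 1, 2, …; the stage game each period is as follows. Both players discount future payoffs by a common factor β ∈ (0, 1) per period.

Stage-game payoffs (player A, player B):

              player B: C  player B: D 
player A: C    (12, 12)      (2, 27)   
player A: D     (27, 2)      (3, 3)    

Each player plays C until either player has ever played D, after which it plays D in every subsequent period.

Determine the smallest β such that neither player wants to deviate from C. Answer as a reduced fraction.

5/8

12/(1−β) ≥ 27 + 3β/(1−β)
12 ≥ 27 − 24β
β ≥ 15/24 = 5/8.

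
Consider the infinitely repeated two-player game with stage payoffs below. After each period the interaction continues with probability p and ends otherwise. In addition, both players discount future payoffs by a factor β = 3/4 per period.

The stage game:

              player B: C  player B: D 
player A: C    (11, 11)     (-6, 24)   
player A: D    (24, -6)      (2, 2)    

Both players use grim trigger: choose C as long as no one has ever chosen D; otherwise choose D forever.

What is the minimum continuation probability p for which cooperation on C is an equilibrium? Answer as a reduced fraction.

26/33

Expected continuation weight on next period's payoff is β·p = 3/4·p, which plays the role of the discount factor.
Cooperation requires 3/4·p ≥ (24−11)/(24−2) = 13/22, hence p ≥ 26/33.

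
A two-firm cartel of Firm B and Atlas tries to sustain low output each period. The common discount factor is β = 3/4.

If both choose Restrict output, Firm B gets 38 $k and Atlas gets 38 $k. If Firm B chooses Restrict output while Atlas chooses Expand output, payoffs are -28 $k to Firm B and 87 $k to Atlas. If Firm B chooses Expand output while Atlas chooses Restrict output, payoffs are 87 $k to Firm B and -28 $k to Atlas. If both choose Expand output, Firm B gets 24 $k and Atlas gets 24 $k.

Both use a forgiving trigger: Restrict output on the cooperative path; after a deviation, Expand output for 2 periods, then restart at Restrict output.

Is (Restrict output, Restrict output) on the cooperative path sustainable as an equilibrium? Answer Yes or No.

No

IC: β+…+β^2 ≥ (87−38)/(38−24) = 7/2.
At β = 3/4: partial sum = 1.3125 < 3.5000. Cooperation not sustainable.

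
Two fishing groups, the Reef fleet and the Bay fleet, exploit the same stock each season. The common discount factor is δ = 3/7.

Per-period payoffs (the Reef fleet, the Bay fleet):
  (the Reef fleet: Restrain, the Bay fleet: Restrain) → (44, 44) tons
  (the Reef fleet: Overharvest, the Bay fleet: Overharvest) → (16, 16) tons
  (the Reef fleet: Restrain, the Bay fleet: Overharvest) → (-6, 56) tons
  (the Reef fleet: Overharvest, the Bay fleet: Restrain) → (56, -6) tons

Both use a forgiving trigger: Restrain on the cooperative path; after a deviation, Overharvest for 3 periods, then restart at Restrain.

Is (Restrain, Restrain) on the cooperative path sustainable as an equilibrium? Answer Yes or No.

Yes

A one-shot deviation gives 56 now, then 16 for 3 periods, then back to 44.
Gain from deviating: (56−44) today; loss: (44−16) in each of the next 3 periods.
No-deviation condition: (44−16)(δ+…+δ^3) ≥ 56−44, i.e. δ+…+δ^3 ≥ 3/7.
At δ = 3/7: δ+…+δ^3 = 0.6910 ≥ 0.4286.
So cooperation is sustainable.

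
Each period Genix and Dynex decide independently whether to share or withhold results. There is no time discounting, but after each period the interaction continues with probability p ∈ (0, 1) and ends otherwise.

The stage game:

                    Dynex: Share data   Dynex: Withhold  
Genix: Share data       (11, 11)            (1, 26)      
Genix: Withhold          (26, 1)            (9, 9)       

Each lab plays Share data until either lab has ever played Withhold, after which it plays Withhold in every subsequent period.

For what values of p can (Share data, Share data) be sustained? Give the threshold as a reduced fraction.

15/17

Expected cooperation value is 11 + p·11 + p²·11 + … = 11/(1−p); deviation gives 26 + p·9/(1−p).
11 ≥ 26(1−p) + 9p ⇒ 17p ≥ 15 ⇒ p ≥ 15/17.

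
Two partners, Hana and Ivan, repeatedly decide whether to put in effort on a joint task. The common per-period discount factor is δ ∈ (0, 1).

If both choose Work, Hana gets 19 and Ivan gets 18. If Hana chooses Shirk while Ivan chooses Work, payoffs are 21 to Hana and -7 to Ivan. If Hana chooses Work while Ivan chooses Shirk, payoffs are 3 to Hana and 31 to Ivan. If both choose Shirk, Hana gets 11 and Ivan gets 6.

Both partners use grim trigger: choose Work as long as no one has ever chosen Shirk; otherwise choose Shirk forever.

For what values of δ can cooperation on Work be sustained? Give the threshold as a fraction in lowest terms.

13/25

For Hana: deviation gain 21−19 = 2, per-period punishment loss 19−11 = 8. IC gives δ ≥ 2/10 = 1/5.
For Ivan: gain 13, loss 12 per period, so δ ≥ 13/25.
The tighter constraint is Ivan's, so cooperation needs δ ≥ 13/25.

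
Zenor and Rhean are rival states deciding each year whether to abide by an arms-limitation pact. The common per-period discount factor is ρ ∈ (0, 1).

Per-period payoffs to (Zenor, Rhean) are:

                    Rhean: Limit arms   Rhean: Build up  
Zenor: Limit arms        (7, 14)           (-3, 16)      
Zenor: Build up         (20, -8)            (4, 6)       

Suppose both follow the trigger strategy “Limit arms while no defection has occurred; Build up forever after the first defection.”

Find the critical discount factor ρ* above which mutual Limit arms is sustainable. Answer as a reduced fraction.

Zenor's threshold: (20−7)/(20−4) = 13/16.
Rhean's threshold: (16−14)/(16−6) = 1/5.
13/16 > 1/5, so Zenor binds and ρ* = 13/16.

13/16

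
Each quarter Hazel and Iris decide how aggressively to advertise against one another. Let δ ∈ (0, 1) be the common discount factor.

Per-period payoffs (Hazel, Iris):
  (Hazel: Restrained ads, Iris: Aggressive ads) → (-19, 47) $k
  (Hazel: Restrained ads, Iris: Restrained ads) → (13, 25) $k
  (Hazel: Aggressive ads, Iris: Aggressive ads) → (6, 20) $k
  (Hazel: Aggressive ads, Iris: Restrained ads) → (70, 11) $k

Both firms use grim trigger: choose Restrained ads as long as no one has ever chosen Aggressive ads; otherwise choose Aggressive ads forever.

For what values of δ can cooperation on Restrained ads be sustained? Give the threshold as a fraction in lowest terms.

57/64

For Hazel: deviation gain 70−13 = 57, per-period punishment loss 13−6 = 7. IC gives δ ≥ 57/64.
For Iris: gain 22, loss 5 per period, so δ ≥ 22/27.
The tighter constraint is Hazel's, so cooperation needs δ ≥ 57/64.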